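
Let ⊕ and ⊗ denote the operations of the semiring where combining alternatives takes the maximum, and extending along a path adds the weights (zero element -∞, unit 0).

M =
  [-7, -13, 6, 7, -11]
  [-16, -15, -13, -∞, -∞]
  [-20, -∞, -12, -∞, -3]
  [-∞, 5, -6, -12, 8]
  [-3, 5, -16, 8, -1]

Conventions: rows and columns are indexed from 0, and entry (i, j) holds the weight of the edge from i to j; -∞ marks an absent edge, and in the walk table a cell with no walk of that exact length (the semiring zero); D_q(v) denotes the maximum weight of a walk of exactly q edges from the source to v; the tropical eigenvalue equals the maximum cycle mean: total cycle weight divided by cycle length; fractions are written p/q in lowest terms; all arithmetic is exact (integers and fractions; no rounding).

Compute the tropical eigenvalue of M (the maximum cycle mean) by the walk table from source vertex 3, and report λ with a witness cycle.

q=0: [-∞, -∞, -∞, 0, -∞]
q=1: [-∞, 5, -6, -12, 8]
q=2: [5, 13, -8, 16, 7]
q=3: [4, 21, 11, 15, 24]
q=4: [21, 29, 10, 32, 23]
q=5: [20, 37, 27, 31, 40]
Optimal cycle mean attained by: cycle 3->4->3, total 8 + 8, length 2.
Answer: λ = 8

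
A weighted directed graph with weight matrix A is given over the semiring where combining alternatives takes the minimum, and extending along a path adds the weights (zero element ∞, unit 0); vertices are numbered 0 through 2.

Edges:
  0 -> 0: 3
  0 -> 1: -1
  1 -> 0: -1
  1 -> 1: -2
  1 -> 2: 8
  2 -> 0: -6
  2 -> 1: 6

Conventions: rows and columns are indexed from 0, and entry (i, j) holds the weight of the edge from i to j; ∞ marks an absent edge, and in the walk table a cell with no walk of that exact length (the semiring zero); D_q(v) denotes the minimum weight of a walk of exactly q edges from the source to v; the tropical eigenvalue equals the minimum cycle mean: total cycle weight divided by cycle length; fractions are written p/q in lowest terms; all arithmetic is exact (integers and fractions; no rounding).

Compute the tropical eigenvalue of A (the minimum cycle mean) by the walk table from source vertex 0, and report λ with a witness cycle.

q=0: [0, ∞, ∞]
q=1: [3, -1, ∞]
q=2: [-2, -3, 7]
q=3: [-4, -5, 5]
Optimal cycle mean attained by: cycle 1->1, total (-2), length 1.
Answer: λ = -2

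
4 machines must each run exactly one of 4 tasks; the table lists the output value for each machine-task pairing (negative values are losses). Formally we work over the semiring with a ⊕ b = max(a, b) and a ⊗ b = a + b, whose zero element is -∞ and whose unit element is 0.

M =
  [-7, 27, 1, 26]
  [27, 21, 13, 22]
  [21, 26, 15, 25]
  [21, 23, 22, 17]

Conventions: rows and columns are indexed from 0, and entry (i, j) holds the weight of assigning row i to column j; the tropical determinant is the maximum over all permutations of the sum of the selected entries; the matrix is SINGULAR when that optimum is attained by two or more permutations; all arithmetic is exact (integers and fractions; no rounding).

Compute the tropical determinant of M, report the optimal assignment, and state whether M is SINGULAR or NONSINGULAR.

σ = (0, 1, 2, 3): (-7) + 21 + 15 + 17 = 46
σ = (0, 1, 3, 2): (-7) + 21 + 25 + 22 = 61
σ = (0, 2, 1, 3): (-7) + 13 + 26 + 17 = 49
σ = (0, 2, 3, 1): (-7) + 13 + 25 + 23 = 54
σ = (0, 3, 1, 2): (-7) + 22 + 26 + 22 = 63
σ = (0, 3, 2, 1): (-7) + 22 + 15 + 23 = 53
σ = (1, 0, 2, 3): 27 + 27 + 15 + 17 = 86
σ = (1, 0, 3, 2): 27 + 27 + 25 + 22 = 101
σ = (1, 2, 0, 3): 27 + 13 + 21 + 17 = 78
σ = (1, 2, 3, 0): 27 + 13 + 25 + 21 = 86
σ = (1, 3, 0, 2): 27 + 22 + 21 + 22 = 92
σ = (1, 3, 2, 0): 27 + 22 + 15 + 21 = 85
σ = (2, 0, 1, 3): 1 + 27 + 26 + 17 = 71
σ = (2, 0, 3, 1): 1 + 27 + 25 + 23 = 76
σ = (2, 1, 0, 3): 1 + 21 + 21 + 17 = 60
σ = (2, 1, 3, 0): 1 + 21 + 25 + 21 = 68
σ = (2, 3, 0, 1): 1 + 22 + 21 + 23 = 67
σ = (2, 3, 1, 0): 1 + 22 + 26 + 21 = 70
σ = (3, 0, 1, 2): 26 + 27 + 26 + 22 = 101
σ = (3, 0, 2, 1): 26 + 27 + 15 + 23 = 91
σ = (3, 1, 0, 2): 26 + 21 + 21 + 22 = 90
σ = (3, 1, 2, 0): 26 + 21 + 15 + 21 = 83
σ = (3, 2, 0, 1): 26 + 13 + 21 + 23 = 83
σ = (3, 2, 1, 0): 26 + 13 + 26 + 21 = 86
Optimal value attained by: σ = (1, 0, 3, 2).
Answer: det⊕(M) = 101; verdict: SINGULAR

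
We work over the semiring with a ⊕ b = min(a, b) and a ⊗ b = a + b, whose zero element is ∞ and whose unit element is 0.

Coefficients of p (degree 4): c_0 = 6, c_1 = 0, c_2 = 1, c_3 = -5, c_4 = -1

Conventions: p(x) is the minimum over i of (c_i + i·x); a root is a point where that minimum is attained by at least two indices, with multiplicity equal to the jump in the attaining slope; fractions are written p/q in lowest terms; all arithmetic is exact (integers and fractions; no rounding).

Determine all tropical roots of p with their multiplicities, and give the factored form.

hull edge (i=0, c=6) to (i=1, c=0): slope -6, span 1
hull edge (i=1, c=0) to (i=3, c=-5): slope -5/2, span 2
hull edge (i=3, c=-5) to (i=4, c=-1): slope 4, span 1
Factored form: p(x) = -1 ⊗ (x ⊕ (-4)) ⊗ (x ⊕ 5/2) ⊗ (x ⊕ 5/2) ⊗ (x ⊕ 6)
Answer: roots = -4 (mult 1), 5/2 (mult 2), 6 (mult 1)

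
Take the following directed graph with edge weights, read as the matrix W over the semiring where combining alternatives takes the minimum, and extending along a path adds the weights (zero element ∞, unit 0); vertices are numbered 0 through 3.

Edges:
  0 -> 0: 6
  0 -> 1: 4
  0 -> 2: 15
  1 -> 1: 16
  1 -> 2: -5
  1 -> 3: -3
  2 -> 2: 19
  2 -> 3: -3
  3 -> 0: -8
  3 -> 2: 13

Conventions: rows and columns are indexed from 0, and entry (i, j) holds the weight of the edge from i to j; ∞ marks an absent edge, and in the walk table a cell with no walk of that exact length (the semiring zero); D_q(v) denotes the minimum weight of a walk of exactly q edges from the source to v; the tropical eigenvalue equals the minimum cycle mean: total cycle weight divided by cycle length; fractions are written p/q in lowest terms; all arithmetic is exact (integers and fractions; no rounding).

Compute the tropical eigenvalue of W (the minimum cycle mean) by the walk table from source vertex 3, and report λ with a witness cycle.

q=0: [∞, ∞, ∞, 0]
q=1: [-8, ∞, 13, ∞]
q=2: [-2, -4, 7, 10]
q=3: [2, 2, -9, -7]
q=4: [-15, 6, -3, -12]
Optimal cycle mean attained by: cycle 0->1->2->3->0, total 4 + (-5) + (-3) + (-8), length 4.
Answer: λ = -3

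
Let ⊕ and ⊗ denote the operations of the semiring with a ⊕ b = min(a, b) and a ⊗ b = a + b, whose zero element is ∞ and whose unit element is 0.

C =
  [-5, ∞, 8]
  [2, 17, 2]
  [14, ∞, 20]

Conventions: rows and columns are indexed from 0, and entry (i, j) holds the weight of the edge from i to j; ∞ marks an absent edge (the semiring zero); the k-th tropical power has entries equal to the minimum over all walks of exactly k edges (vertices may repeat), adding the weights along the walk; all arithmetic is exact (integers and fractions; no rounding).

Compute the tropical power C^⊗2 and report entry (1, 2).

C^⊗2:
  [-10, ∞, 3]
  [-3, 34, 10]
  [9, ∞, 22]
Key observation: the optimum is the walk 1->0->2, with weight 2 + 8 = 10.
Optimal value attained by: walk 1->0->2.
Answer: (C^⊗2)[1][2] = 10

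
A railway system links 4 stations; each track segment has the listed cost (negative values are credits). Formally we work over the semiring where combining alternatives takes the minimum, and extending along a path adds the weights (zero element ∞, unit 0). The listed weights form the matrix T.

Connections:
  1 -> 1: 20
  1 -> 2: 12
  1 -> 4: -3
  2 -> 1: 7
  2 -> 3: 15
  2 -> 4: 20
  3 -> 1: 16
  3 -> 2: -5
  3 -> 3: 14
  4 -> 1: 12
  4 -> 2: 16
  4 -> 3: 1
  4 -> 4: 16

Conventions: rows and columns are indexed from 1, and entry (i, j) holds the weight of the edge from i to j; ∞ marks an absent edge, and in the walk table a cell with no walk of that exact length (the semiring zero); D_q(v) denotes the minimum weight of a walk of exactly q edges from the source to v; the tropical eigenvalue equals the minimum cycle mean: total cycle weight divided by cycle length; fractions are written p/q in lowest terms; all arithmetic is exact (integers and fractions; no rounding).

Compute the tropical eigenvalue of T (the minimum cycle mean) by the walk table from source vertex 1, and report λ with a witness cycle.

q=0: [0, ∞, ∞, ∞]
q=1: [20, 12, ∞, -3]
q=2: [9, 13, -2, 13]
q=3: [14, -7, 12, 6]
q=4: [0, 7, 7, 11]
Optimal cycle mean attained by: cycle 1->4->3->2->1, total (-3) + 1 + (-5) + 7, length 4.
Answer: λ = 0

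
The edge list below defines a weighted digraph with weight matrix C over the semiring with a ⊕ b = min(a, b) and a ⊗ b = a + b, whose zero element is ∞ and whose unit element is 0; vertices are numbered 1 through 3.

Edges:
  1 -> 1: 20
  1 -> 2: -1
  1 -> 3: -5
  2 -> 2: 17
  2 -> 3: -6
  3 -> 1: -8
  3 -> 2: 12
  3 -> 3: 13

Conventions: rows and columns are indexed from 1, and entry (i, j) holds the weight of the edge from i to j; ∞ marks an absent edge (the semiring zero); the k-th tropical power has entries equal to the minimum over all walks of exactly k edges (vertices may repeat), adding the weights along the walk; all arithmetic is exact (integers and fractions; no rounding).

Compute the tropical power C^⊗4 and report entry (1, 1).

C^⊗2:
  [-13, 7, -7]
  [-14, 6, 7]
  [5, -9, -13]
C^⊗3:
  [-15, -14, -18]
  [-1, -15, -19]
  [-21, -1, -15]
C^⊗4:
  [-26, -16, -20]
  [-27, -7, -21]
  [-23, -22, -26]
Key observation: the optimum is the walk 1->3->1->3->1, with weight (-5) + (-8) + (-5) + (-8) = -26.
Optimal value attained by: walk 1->3->1->3->1.
Answer: (C^⊗4)[1][1] = -26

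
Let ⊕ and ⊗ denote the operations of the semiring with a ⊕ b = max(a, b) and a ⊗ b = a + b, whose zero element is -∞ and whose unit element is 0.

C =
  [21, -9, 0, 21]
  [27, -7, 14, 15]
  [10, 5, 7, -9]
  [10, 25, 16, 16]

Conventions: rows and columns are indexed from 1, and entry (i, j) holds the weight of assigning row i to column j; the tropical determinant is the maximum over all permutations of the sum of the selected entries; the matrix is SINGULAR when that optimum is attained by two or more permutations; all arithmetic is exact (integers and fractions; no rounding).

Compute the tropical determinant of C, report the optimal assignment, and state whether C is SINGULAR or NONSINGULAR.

σ = (1, 2, 3, 4): 21 + (-7) + 7 + 16 = 37
σ = (1, 2, 4, 3): 21 + (-7) + (-9) + 16 = 21
σ = (1, 3, 2, 4): 21 + 14 + 5 + 16 = 56
σ = (1, 3, 4, 2): 21 + 14 + (-9) + 25 = 51
σ = (1, 4, 2, 3): 21 + 15 + 5 + 16 = 57
σ = (1, 4, 3, 2): 21 + 15 + 7 + 25 = 68
σ = (2, 1, 3, 4): (-9) + 27 + 7 + 16 = 41
σ = (2, 1, 4, 3): (-9) + 27 + (-9) + 16 = 25
σ = (2, 3, 1, 4): (-9) + 14 + 10 + 16 = 31
σ = (2, 3, 4, 1): (-9) + 14 + (-9) + 10 = 6
σ = (2, 4, 1, 3): (-9) + 15 + 10 + 16 = 32
σ = (2, 4, 3, 1): (-9) + 15 + 7 + 10 = 23
σ = (3, 1, 2, 4): 0 + 27 + 5 + 16 = 48
σ = (3, 1, 4, 2): 0 + 27 + (-9) + 25 = 43
σ = (3, 2, 1, 4): 0 + (-7) + 10 + 16 = 19
σ = (3, 2, 4, 1): 0 + (-7) + (-9) + 10 = -6
σ = (3, 4, 1, 2): 0 + 15 + 10 + 25 = 50
σ = (3, 4, 2, 1): 0 + 15 + 5 + 10 = 30
σ = (4, 1, 2, 3): 21 + 27 + 5 + 16 = 69
σ = (4, 1, 3, 2): 21 + 27 + 7 + 25 = 80
σ = (4, 2, 1, 3): 21 + (-7) + 10 + 16 = 40
σ = (4, 2, 3, 1): 21 + (-7) + 7 + 10 = 31
σ = (4, 3, 1, 2): 21 + 14 + 10 + 25 = 70
σ = (4, 3, 2, 1): 21 + 14 + 5 + 10 = 50
Optimal value attained by: σ = (4, 1, 3, 2).
Answer: det⊕(C) = 80; verdict: NONSINGULAR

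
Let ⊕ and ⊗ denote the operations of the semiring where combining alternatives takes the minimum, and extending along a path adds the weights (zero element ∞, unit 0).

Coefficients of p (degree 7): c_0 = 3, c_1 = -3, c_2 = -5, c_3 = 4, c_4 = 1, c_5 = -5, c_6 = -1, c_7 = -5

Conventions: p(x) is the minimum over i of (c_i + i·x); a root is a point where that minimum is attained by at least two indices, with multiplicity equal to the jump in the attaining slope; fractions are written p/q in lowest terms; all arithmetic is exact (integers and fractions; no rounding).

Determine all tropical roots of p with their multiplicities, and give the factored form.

hull edge (i=0, c=3) to (i=1, c=-3): slope -6, span 1
hull edge (i=1, c=-3) to (i=2, c=-5): slope -2, span 1
hull edge (i=2, c=-5) to (i=7, c=-5): slope 0, span 5
Factored form: p(x) = -5 ⊗ (x ⊕ 0) ⊗ (x ⊕ 0) ⊗ (x ⊕ 0) ⊗ (x ⊕ 0) ⊗ (x ⊕ 0) ⊗ (x ⊕ 2) ⊗ (x ⊕ 6)
Answer: roots = 0 (mult 5), 2 (mult 1), 6 (mult 1)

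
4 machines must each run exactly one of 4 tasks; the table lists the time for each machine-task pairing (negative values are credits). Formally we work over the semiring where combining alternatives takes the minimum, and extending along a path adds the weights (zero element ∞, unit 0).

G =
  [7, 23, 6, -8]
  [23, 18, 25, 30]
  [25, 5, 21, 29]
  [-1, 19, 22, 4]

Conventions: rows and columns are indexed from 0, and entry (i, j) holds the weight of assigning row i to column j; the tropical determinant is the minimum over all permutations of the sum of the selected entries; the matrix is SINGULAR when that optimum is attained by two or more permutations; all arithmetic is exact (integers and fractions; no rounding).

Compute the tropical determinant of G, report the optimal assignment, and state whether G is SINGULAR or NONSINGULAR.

σ = (0, 1, 2, 3): 7 + 18 + 21 + 4 = 50
σ = (0, 1, 3, 2): 7 + 18 + 29 + 22 = 76
σ = (0, 2, 1, 3): 7 + 25 + 5 + 4 = 41
σ = (0, 2, 3, 1): 7 + 25 + 29 + 19 = 80
σ = (0, 3, 1, 2): 7 + 30 + 5 + 22 = 64
σ = (0, 3, 2, 1): 7 + 30 + 21 + 19 = 77
σ = (1, 0, 2, 3): 23 + 23 + 21 + 4 = 71
σ = (1, 0, 3, 2): 23 + 23 + 29 + 22 = 97
σ = (1, 2, 0, 3): 23 + 25 + 25 + 4 = 77
σ = (1, 2, 3, 0): 23 + 25 + 29 + (-1) = 76
σ = (1, 3, 0, 2): 23 + 30 + 25 + 22 = 100
σ = (1, 3, 2, 0): 23 + 30 + 21 + (-1) = 73
σ = (2, 0, 1, 3): 6 + 23 + 5 + 4 = 38
σ = (2, 0, 3, 1): 6 + 23 + 29 + 19 = 77
σ = (2, 1, 0, 3): 6 + 18 + 25 + 4 = 53
σ = (2, 1, 3, 0): 6 + 18 + 29 + (-1) = 52
σ = (2, 3, 0, 1): 6 + 30 + 25 + 19 = 80
σ = (2, 3, 1, 0): 6 + 30 + 5 + (-1) = 40
σ = (3, 0, 1, 2): (-8) + 23 + 5 + 22 = 42
σ = (3, 0, 2, 1): (-8) + 23 + 21 + 19 = 55
σ = (3, 1, 0, 2): (-8) + 18 + 25 + 22 = 57
σ = (3, 1, 2, 0): (-8) + 18 + 21 + (-1) = 30
σ = (3, 2, 0, 1): (-8) + 25 + 25 + 19 = 61
σ = (3, 2, 1, 0): (-8) + 25 + 5 + (-1) = 21
Optimal value attained by: σ = (3, 2, 1, 0).
Answer: det⊕(G) = 21; verdict: NONSINGULAR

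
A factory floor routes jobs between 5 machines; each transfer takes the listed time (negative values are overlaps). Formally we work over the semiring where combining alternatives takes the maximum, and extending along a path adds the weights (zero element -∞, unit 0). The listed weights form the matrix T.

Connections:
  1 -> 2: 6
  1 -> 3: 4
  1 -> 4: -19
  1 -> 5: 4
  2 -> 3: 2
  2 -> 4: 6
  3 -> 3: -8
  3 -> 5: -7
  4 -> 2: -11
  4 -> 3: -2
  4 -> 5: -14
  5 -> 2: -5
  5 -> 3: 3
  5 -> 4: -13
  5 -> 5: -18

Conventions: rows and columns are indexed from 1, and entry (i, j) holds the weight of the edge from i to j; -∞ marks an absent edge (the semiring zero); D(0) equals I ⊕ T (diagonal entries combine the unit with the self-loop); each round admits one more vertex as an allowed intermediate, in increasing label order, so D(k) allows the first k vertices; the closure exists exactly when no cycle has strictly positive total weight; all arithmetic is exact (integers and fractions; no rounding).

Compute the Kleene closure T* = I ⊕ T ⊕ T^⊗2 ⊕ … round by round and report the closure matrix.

D(0):
  [0, 6, 4, -19, 4]
  [-∞, 0, 2, 6, -∞]
  [-∞, -∞, 0, -∞, -7]
  [-∞, -11, -2, 0, -14]
  [-∞, -5, 3, -13, 0]
D(1):
  [0, 6, 4, -19, 4]
  [-∞, 0, 2, 6, -∞]
  [-∞, -∞, 0, -∞, -7]
  [-∞, -11, -2, 0, -14]
  [-∞, -5, 3, -13, 0]
D(2):
  [0, 6, 8, 12, 4]
  [-∞, 0, 2, 6, -∞]
  [-∞, -∞, 0, -∞, -7]
  [-∞, -11, -2, 0, -14]
  [-∞, -5, 3, 1, 0]
D(3):
  [0, 6, 8, 12, 4]
  [-∞, 0, 2, 6, -5]
  [-∞, -∞, 0, -∞, -7]
  [-∞, -11, -2, 0, -9]
  [-∞, -5, 3, 1, 0]
D(4):
  [0, 6, 10, 12, 4]
  [-∞, 0, 4, 6, -3]
  [-∞, -∞, 0, -∞, -7]
  [-∞, -11, -2, 0, -9]
  [-∞, -5, 3, 1, 0]
D(5):
  [0, 6, 10, 12, 4]
  [-∞, 0, 4, 6, -3]
  [-∞, -12, 0, -6, -7]
  [-∞, -11, -2, 0, -9]
  [-∞, -5, 3, 1, 0]
Answer: T* = [[0, 6, 10, 12, 4], [-∞, 0, 4, 6, -3], [-∞, -12, 0, -6, -7], [-∞, -11, -2, 0, -9], [-∞, -5, 3, 1, 0]]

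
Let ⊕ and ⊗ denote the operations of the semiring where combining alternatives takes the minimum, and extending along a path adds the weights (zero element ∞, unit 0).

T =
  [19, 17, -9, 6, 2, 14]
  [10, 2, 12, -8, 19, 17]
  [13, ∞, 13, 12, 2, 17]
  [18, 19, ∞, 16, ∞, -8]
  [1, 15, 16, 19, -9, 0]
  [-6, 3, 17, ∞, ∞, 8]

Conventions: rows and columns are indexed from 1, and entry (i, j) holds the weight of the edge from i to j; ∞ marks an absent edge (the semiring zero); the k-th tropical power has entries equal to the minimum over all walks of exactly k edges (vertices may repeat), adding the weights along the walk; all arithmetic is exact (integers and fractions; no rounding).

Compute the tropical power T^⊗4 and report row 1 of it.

T^⊗2:
  [3, 17, 4, 3, -7, -2]
  [10, 4, 1, -6, 10, -16]
  [3, 17, 4, 19, -7, 2]
  [-14, -5, 9, 11, 20, 0]
  [-8, 3, -8, 7, -18, -9]
  [2, 5, -15, -5, -4, 8]
T^⊗3:
  [-8, 1, -6, 9, -16, -7]
  [-22, -13, 1, -4, 1, -14]
  [-6, 5, -6, 9, -16, -7]
  [-6, -3, -23, -13, -12, 0]
  [-17, -6, -17, -5, -27, -18]
  [-3, 7, -7, -3, -13, -13]
T^⊗4:
  [-15, -4, -17, -7, -25, -16]
  [-20, -11, -31, -21, -20, -12]
  [-15, -4, -15, -3, -25, -16]
  [-11, -1, -15, -11, -21, -21]
  [-26, -15, -26, -14, -36, -27]
  [-19, -10, -12, -1, -22, -13]
Answer: row 1 of T^⊗4 = [-15, -4, -17, -7, -25, -16]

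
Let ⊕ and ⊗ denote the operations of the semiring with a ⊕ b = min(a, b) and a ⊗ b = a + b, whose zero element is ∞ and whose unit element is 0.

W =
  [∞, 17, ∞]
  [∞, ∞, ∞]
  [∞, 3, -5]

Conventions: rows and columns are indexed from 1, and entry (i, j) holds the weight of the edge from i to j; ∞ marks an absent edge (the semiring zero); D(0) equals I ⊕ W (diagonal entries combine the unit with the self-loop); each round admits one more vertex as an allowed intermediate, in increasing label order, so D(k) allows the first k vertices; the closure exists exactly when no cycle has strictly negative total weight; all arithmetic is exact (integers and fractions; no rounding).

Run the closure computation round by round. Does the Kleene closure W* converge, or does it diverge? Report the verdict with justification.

Detection: at round 0, diagonal entry (3, 3) turns strictly negative.
Key observation: the cycle 3->3 has total weight (-5), which is strictly negative.
Answer: DIVERGES — negative cycle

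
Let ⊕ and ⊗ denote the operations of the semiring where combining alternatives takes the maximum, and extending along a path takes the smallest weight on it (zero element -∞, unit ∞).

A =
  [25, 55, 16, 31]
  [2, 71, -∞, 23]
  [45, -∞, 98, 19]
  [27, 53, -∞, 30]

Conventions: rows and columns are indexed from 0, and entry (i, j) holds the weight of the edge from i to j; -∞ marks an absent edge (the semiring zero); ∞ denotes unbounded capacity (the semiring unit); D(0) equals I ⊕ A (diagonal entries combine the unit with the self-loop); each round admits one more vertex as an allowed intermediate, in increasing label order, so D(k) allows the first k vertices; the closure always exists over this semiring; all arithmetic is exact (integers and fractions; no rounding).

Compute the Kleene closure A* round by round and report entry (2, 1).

D(0):
  [∞, 55, 16, 31]
  [2, ∞, -∞, 23]
  [45, -∞, ∞, 19]
  [27, 53, -∞, ∞]
D(1):
  [∞, 55, 16, 31]
  [2, ∞, 2, 23]
  [45, 45, ∞, 31]
  [27, 53, 16, ∞]
D(2):
  [∞, 55, 16, 31]
  [2, ∞, 2, 23]
  [45, 45, ∞, 31]
  [27, 53, 16, ∞]
D(3):
  [∞, 55, 16, 31]
  [2, ∞, 2, 23]
  [45, 45, ∞, 31]
  [27, 53, 16, ∞]
D(4):
  [∞, 55, 16, 31]
  [23, ∞, 16, 23]
  [45, 45, ∞, 31]
  [27, 53, 16, ∞]
Answer: A*[2][1] = 45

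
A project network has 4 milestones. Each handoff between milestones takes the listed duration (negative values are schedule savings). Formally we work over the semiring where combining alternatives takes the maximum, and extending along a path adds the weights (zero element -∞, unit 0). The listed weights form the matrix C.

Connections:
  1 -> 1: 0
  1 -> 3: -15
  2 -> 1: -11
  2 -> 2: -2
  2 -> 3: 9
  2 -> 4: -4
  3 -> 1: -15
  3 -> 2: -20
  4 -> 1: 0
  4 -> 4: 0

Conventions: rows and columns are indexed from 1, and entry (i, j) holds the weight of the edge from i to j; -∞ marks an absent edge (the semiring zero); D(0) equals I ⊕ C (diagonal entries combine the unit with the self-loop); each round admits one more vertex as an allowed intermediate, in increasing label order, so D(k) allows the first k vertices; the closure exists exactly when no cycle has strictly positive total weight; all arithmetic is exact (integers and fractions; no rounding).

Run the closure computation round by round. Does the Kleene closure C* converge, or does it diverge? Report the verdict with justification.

D(0):
  [0, -∞, -15, -∞]
  [-11, 0, 9, -4]
  [-15, -20, 0, -∞]
  [0, -∞, -∞, 0]
D(1):
  [0, -∞, -15, -∞]
  [-11, 0, 9, -4]
  [-15, -20, 0, -∞]
  [0, -∞, -15, 0]
D(2):
  [0, -∞, -15, -∞]
  [-11, 0, 9, -4]
  [-15, -20, 0, -24]
  [0, -∞, -15, 0]
D(3):
  [0, -35, -15, -39]
  [-6, 0, 9, -4]
  [-15, -20, 0, -24]
  [0, -35, -15, 0]
D(4):
  [0, -35, -15, -39]
  [-4, 0, 9, -4]
  [-15, -20, 0, -24]
  [0, -35, -15, 0]
Key observation: every diagonal entry stays at the unit through all rounds, so no improving cycle exists.
Answer: CONVERGES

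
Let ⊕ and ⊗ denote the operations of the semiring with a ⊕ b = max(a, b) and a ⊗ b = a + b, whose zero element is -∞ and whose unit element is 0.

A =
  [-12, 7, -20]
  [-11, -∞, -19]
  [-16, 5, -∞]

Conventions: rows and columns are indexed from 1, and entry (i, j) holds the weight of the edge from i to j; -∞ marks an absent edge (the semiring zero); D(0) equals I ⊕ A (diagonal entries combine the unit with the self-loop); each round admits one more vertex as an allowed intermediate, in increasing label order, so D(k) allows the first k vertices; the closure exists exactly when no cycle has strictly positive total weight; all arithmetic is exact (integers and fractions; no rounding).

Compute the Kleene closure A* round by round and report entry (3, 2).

D(0):
  [0, 7, -20]
  [-11, 0, -19]
  [-16, 5, 0]
D(1):
  [0, 7, -20]
  [-11, 0, -19]
  [-16, 5, 0]
D(2):
  [0, 7, -12]
  [-11, 0, -19]
  [-6, 5, 0]
D(3):
  [0, 7, -12]
  [-11, 0, -19]
  [-6, 5, 0]
Answer: A*[3][2] = 5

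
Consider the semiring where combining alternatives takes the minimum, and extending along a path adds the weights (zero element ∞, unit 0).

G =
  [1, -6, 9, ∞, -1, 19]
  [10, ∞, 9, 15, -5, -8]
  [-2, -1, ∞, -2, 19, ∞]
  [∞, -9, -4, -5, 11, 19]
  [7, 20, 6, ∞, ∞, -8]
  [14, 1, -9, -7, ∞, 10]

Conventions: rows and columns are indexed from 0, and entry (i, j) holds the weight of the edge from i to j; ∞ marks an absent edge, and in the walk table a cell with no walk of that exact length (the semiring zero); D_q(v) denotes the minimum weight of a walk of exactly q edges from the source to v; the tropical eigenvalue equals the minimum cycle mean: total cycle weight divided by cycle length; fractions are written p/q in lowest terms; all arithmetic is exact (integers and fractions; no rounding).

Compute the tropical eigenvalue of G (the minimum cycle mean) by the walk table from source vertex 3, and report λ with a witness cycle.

q=0: [∞, ∞, ∞, 0, ∞, ∞]
q=1: [∞, -9, -4, -5, 11, 19]
q=2: [-6, -14, -9, -10, -14, -17]
q=3: [-11, -19, -26, -24, -19, -22]
q=4: [-28, -33, -31, -29, -24, -27]
q=5: [-33, -38, -36, -34, -38, -41]
q=6: [-38, -43, -50, -48, -43, -46]
Optimal cycle mean attained by: cycle 1->5->3->1, total (-8) + (-7) + (-9), length 3.
Answer: λ = -8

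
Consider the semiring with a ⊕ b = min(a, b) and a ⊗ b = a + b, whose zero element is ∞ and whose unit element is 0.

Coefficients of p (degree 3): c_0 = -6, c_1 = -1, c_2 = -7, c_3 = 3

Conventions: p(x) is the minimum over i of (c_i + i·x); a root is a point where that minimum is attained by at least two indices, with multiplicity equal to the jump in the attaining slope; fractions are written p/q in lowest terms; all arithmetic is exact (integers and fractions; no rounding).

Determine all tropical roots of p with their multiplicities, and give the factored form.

hull edge (i=0, c=-6) to (i=2, c=-7): slope -1/2, span 2
hull edge (i=2, c=-7) to (i=3, c=3): slope 10, span 1
Factored form: p(x) = 3 ⊗ (x ⊕ (-10)) ⊗ (x ⊕ 1/2) ⊗ (x ⊕ 1/2)
Answer: roots = -10 (mult 1), 1/2 (mult 2)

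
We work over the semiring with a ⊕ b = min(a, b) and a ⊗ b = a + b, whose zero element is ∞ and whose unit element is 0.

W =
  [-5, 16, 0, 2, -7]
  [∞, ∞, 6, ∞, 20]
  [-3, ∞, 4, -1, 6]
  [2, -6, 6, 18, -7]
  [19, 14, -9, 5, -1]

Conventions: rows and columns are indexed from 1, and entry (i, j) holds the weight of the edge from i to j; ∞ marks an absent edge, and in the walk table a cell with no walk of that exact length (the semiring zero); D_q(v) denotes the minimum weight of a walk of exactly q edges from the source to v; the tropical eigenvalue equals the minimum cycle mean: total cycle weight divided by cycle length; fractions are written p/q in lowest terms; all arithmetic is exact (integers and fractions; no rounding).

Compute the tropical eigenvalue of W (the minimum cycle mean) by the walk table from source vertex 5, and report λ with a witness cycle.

q=0: [∞, ∞, ∞, ∞, 0]
q=1: [19, 14, -9, 5, -1]
q=2: [-12, -1, -10, -10, -3]
q=3: [-17, -16, -12, -11, -19]
q=4: [-22, -17, -28, -15, -24]
q=5: [-31, -21, -33, -29, -29]
Optimal cycle mean attained by: cycle 1->5->3->1, total (-7) + (-9) + (-3), length 3.
Answer: λ = -19/3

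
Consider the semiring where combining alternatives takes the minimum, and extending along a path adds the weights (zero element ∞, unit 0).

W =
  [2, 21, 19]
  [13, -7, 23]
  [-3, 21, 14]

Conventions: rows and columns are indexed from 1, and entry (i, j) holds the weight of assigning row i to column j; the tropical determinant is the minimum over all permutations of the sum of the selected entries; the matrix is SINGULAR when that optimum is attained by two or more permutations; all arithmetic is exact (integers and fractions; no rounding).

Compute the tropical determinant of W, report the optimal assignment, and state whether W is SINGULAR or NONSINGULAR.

σ = (1, 2, 3): 2 + (-7) + 14 = 9
σ = (1, 3, 2): 2 + 23 + 21 = 46
σ = (2, 1, 3): 21 + 13 + 14 = 48
σ = (2, 3, 1): 21 + 23 + (-3) = 41
σ = (3, 1, 2): 19 + 13 + 21 = 53
σ = (3, 2, 1): 19 + (-7) + (-3) = 9
Optimal value attained by: σ = (1, 2, 3).
Answer: det⊕(W) = 9; verdict: SINGULAR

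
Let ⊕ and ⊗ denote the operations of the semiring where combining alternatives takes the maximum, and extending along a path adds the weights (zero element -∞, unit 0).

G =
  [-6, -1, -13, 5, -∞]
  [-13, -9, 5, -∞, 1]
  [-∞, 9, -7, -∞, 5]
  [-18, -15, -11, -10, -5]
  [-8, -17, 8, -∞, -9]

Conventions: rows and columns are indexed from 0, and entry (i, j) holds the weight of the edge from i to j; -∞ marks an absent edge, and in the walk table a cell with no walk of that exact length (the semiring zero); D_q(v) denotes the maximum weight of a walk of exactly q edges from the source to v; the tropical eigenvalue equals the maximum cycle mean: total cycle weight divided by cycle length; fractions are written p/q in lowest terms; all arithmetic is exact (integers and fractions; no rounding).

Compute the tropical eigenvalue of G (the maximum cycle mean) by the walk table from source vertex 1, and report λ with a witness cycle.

q=0: [-∞, 0, -∞, -∞, -∞]
q=1: [-13, -9, 5, -∞, 1]
q=2: [-7, 14, 9, -8, 10]
q=3: [2, 18, 19, -2, 15]
q=4: [7, 28, 23, 7, 24]
q=5: [16, 32, 33, 12, 29]
Optimal cycle mean attained by: cycle 1->2->1, total 5 + 9, length 2.
Answer: λ = 7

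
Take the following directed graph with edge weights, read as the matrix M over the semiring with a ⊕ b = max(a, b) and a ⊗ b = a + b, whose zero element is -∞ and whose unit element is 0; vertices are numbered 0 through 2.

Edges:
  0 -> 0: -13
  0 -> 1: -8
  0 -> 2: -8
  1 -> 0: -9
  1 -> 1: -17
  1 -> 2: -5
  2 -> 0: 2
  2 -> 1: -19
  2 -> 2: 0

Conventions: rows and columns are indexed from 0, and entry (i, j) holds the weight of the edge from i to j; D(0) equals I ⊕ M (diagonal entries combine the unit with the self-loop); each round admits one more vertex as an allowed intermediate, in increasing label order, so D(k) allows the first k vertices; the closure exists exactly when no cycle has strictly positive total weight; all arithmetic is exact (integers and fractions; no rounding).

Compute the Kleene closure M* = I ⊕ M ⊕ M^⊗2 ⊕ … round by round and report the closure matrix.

D(0):
  [0, -8, -8]
  [-9, 0, -5]
  [2, -19, 0]
D(1):
  [0, -8, -8]
  [-9, 0, -5]
  [2, -6, 0]
D(2):
  [0, -8, -8]
  [-9, 0, -5]
  [2, -6, 0]
D(3):
  [0, -8, -8]
  [-3, 0, -5]
  [2, -6, 0]
Answer: M* = [[0, -8, -8], [-3, 0, -5], [2, -6, 0]]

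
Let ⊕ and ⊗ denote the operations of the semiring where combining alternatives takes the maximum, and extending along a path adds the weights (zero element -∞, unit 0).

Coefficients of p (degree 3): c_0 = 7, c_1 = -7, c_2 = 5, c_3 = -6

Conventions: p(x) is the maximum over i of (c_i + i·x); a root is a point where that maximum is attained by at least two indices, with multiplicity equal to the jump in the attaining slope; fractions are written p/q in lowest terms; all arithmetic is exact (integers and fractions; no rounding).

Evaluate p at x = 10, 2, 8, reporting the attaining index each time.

p(10) = max(7+0·10=7, -7+1·10=3, 5+2·10=25, -6+3·10=24) = 25 (attained by i=2)
p(2) = max(7+0·2=7, -7+1·2=-5, 5+2·2=9, -6+3·2=0) = 9 (attained by i=2)
p(8) = max(7+0·8=7, -7+1·8=1, 5+2·8=21, -6+3·8=18) = 21 (attained by i=2)
Answer: p(10) = 25; p(2) = 9; p(8) = 21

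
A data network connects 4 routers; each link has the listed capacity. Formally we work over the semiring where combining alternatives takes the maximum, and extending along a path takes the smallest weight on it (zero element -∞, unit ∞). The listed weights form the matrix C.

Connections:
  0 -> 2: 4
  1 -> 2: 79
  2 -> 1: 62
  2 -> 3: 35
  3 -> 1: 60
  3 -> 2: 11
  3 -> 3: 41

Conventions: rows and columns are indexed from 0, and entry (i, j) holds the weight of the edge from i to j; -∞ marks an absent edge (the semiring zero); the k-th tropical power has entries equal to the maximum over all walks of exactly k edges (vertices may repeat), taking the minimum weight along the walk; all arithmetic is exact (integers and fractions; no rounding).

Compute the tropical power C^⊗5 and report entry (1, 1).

C^⊗2:
  [-∞, 4, -∞, 4]
  [-∞, 62, -∞, 35]
  [-∞, 35, 62, 35]
  [-∞, 41, 60, 41]
C^⊗3:
  [-∞, 4, 4, 4]
  [-∞, 35, 62, 35]
  [-∞, 62, 35, 35]
  [-∞, 60, 41, 41]
C^⊗4:
  [-∞, 4, 4, 4]
  [-∞, 62, 35, 35]
  [-∞, 35, 62, 35]
  [-∞, 41, 60, 41]
C^⊗5:
  [-∞, 4, 4, 4]
  [-∞, 35, 62, 35]
  [-∞, 62, 35, 35]
  [-∞, 60, 41, 41]
Key observation: the optimum is the walk 1->2->1->2->3->1, with weight 79 min 62 min 79 min 35 min 60 = 35.
Optimal value attained by: walk 1->2->1->2->3->1.
Answer: (C^⊗5)[1][1] = 35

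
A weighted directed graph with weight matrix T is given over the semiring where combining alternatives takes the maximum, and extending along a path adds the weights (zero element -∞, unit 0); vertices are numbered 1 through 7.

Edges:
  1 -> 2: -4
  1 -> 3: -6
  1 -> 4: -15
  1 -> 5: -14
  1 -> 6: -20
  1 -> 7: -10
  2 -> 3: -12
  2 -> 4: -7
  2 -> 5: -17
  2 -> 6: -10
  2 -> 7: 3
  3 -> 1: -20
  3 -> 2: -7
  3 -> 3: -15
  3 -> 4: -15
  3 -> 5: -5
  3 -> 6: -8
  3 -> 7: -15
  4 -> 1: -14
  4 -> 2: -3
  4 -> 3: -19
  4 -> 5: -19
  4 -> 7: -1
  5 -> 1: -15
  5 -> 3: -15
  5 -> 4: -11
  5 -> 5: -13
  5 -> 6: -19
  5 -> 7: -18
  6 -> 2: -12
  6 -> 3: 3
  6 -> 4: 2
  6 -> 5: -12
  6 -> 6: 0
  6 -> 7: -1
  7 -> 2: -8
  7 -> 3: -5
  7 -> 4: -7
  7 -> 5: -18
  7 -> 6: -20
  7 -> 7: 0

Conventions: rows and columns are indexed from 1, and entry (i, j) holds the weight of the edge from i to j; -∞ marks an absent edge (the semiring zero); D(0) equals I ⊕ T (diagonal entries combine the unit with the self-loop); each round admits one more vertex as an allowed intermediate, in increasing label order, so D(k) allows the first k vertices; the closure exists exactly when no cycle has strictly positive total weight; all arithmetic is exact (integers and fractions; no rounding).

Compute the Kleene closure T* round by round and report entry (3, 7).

D(0):
  [0, -4, -6, -15, -14, -20, -10]
  [-∞, 0, -12, -7, -17, -10, 3]
  [-20, -7, 0, -15, -5, -8, -15]
  [-14, -3, -19, 0, -19, -∞, -1]
  [-15, -∞, -15, -11, 0, -19, -18]
  [-∞, -12, 3, 2, -12, 0, -1]
  [-∞, -8, -5, -7, -18, -20, 0]
D(1):
  [0, -4, -6, -15, -14, -20, -10]
  [-∞, 0, -12, -7, -17, -10, 3]
  [-20, -7, 0, -15, -5, -8, -15]
  [-14, -3, -19, 0, -19, -34, -1]
  [-15, -19, -15, -11, 0, -19, -18]
  [-∞, -12, 3, 2, -12, 0, -1]
  [-∞, -8, -5, -7, -18, -20, 0]
D(2):
  [0, -4, -6, -11, -14, -14, -1]
  [-∞, 0, -12, -7, -17, -10, 3]
  [-20, -7, 0, -14, -5, -8, -4]
  [-14, -3, -15, 0, -19, -13, 0]
  [-15, -19, -15, -11, 0, -19, -16]
  [-∞, -12, 3, 2, -12, 0, -1]
  [-∞, -8, -5, -7, -18, -18, 0]
D(3):
  [0, -4, -6, -11, -11, -14, -1]
  [-32, 0, -12, -7, -17, -10, 3]
  [-20, -7, 0, -14, -5, -8, -4]
  [-14, -3, -15, 0, -19, -13, 0]
  [-15, -19, -15, -11, 0, -19, -16]
  [-17, -4, 3, 2, -2, 0, -1]
  [-25, -8, -5, -7, -10, -13, 0]
D(4):
  [0, -4, -6, -11, -11, -14, -1]
  [-21, 0, -12, -7, -17, -10, 3]
  [-20, -7, 0, -14, -5, -8, -4]
  [-14, -3, -15, 0, -19, -13, 0]
  [-15, -14, -15, -11, 0, -19, -11]
  [-12, -1, 3, 2, -2, 0, 2]
  [-21, -8, -5, -7, -10, -13, 0]
D(5):
  [0, -4, -6, -11, -11, -14, -1]
  [-21, 0, -12, -7, -17, -10, 3]
  [-20, -7, 0, -14, -5, -8, -4]
  [-14, -3, -15, 0, -19, -13, 0]
  [-15, -14, -15, -11, 0, -19, -11]
  [-12, -1, 3, 2, -2, 0, 2]
  [-21, -8, -5, -7, -10, -13, 0]
D(6):
  [0, -4, -6, -11, -11, -14, -1]
  [-21, 0, -7, -7, -12, -10, 3]
  [-20, -7, 0, -6, -5, -8, -4]
  [-14, -3, -10, 0, -15, -13, 0]
  [-15, -14, -15, -11, 0, -19, -11]
  [-12, -1, 3, 2, -2, 0, 2]
  [-21, -8, -5, -7, -10, -13, 0]
D(7):
  [0, -4, -6, -8, -11, -14, -1]
  [-18, 0, -2, -4, -7, -10, 3]
  [-20, -7, 0, -6, -5, -8, -4]
  [-14, -3, -5, 0, -10, -13, 0]
  [-15, -14, -15, -11, 0, -19, -11]
  [-12, -1, 3, 2, -2, 0, 2]
  [-21, -8, -5, -7, -10, -13, 0]
Answer: T*[3][7] = -4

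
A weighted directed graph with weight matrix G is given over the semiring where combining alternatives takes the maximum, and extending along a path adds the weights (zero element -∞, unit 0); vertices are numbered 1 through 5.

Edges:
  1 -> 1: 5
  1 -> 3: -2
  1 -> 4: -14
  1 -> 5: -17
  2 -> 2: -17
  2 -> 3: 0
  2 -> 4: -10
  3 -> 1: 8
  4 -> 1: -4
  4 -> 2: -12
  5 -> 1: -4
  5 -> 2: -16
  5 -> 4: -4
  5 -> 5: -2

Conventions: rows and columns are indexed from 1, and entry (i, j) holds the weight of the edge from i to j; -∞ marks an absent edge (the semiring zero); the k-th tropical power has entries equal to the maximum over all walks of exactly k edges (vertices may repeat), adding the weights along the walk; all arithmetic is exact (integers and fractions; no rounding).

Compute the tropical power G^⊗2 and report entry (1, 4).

G^⊗2:
  [10, -26, 3, -9, -12]
  [8, -22, -17, -27, -∞]
  [13, -∞, 6, -6, -9]
  [1, -29, -6, -18, -21]
  [1, -16, -6, -6, -4]
Key observation: the optimum is the walk 1->1->4, with weight 5 + (-14) = -9.
Optimal value attained by: walk 1->1->4.
Answer: (G^⊗2)[1][4] = -9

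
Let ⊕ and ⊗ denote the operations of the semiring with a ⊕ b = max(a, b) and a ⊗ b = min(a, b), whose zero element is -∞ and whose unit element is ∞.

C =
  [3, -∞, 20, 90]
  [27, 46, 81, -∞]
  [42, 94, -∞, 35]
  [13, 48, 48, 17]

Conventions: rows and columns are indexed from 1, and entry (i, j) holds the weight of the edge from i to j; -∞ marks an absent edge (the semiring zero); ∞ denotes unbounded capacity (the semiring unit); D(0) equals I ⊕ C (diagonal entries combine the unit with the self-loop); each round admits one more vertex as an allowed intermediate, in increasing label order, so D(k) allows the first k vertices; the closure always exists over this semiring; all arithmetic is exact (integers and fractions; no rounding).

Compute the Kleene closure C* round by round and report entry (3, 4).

D(0):
  [∞, -∞, 20, 90]
  [27, ∞, 81, -∞]
  [42, 94, ∞, 35]
  [13, 48, 48, ∞]
D(1):
  [∞, -∞, 20, 90]
  [27, ∞, 81, 27]
  [42, 94, ∞, 42]
  [13, 48, 48, ∞]
D(2):
  [∞, -∞, 20, 90]
  [27, ∞, 81, 27]
  [42, 94, ∞, 42]
  [27, 48, 48, ∞]
D(3):
  [∞, 20, 20, 90]
  [42, ∞, 81, 42]
  [42, 94, ∞, 42]
  [42, 48, 48, ∞]
D(4):
  [∞, 48, 48, 90]
  [42, ∞, 81, 42]
  [42, 94, ∞, 42]
  [42, 48, 48, ∞]
Answer: C*[3][4] = 42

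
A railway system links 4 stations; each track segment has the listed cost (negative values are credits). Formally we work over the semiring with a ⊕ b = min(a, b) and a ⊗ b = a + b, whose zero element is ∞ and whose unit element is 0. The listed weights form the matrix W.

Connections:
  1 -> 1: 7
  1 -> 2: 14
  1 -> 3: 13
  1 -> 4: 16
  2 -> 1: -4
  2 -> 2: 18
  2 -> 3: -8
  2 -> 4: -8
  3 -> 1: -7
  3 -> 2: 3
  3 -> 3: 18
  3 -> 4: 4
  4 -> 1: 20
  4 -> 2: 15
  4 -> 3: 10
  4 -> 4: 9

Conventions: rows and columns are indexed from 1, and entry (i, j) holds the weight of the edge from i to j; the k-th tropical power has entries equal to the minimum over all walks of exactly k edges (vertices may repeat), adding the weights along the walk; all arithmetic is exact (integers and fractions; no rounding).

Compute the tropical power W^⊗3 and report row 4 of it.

W^⊗2:
  [6, 16, 6, 6]
  [-15, -5, 2, -4]
  [-1, 7, -5, -5]
  [3, 13, 7, 7]
W^⊗3:
  [-1, 9, 8, 8]
  [-9, -1, -13, -13]
  [-12, -2, -1, -1]
  [0, 10, 5, 5]
Answer: row 4 of W^⊗3 = [0, 10, 5, 5]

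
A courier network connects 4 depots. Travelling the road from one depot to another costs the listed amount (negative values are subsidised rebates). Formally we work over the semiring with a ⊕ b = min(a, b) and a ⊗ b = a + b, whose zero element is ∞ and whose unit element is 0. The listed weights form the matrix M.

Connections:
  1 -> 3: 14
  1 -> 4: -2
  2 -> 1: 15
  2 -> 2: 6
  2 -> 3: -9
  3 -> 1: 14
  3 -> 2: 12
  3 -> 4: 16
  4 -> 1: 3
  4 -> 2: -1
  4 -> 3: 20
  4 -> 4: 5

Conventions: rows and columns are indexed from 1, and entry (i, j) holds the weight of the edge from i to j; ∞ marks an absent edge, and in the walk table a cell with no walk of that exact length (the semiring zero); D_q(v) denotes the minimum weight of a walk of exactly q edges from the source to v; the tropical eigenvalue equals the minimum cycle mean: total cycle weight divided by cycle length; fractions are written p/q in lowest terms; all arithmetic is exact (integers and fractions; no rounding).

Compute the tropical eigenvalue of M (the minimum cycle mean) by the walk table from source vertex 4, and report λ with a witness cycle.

q=0: [∞, ∞, ∞, 0]
q=1: [3, -1, 20, 5]
q=2: [8, 4, -10, 1]
q=3: [4, 0, -5, 6]
q=4: [9, 5, -9, 2]
Optimal cycle mean attained by: cycle 1->4->1, total (-2) + 3, length 2.
Answer: λ = 1/2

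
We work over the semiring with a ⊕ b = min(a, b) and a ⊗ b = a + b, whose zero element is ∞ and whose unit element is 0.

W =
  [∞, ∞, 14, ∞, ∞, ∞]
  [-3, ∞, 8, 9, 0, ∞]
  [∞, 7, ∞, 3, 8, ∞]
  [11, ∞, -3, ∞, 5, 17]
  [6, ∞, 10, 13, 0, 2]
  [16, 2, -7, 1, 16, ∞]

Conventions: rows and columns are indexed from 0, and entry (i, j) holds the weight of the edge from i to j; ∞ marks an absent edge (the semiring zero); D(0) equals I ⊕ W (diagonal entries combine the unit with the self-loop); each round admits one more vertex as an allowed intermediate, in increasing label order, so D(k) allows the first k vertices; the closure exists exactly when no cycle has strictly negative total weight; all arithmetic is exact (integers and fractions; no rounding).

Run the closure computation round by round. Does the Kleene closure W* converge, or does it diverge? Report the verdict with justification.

D(0):
  [0, ∞, 14, ∞, ∞, ∞]
  [-3, 0, 8, 9, 0, ∞]
  [∞, 7, 0, 3, 8, ∞]
  [11, ∞, -3, 0, 5, 17]
  [6, ∞, 10, 13, 0, 2]
  [16, 2, -7, 1, 16, 0]
D(1):
  [0, ∞, 14, ∞, ∞, ∞]
  [-3, 0, 8, 9, 0, ∞]
  [∞, 7, 0, 3, 8, ∞]
  [11, ∞, -3, 0, 5, 17]
  [6, ∞, 10, 13, 0, 2]
  [16, 2, -7, 1, 16, 0]
D(2):
  [0, ∞, 14, ∞, ∞, ∞]
  [-3, 0, 8, 9, 0, ∞]
  [4, 7, 0, 3, 7, ∞]
  [11, ∞, -3, 0, 5, 17]
  [6, ∞, 10, 13, 0, 2]
  [-1, 2, -7, 1, 2, 0]
D(3):
  [0, 21, 14, 17, 21, ∞]
  [-3, 0, 8, 9, 0, ∞]
  [4, 7, 0, 3, 7, ∞]
  [1, 4, -3, 0, 4, 17]
  [6, 17, 10, 13, 0, 2]
  [-3, 0, -7, -4, 0, 0]
D(4):
  [0, 21, 14, 17, 21, 34]
  [-3, 0, 6, 9, 0, 26]
  [4, 7, 0, 3, 7, 20]
  [1, 4, -3, 0, 4, 17]
  [6, 17, 10, 13, 0, 2]
  [-3, 0, -7, -4, 0, 0]
D(5):
  [0, 21, 14, 17, 21, 23]
  [-3, 0, 6, 9, 0, 2]
  [4, 7, 0, 3, 7, 9]
  [1, 4, -3, 0, 4, 6]
  [6, 17, 10, 13, 0, 2]
  [-3, 0, -7, -4, 0, 0]
D(6):
  [0, 21, 14, 17, 21, 23]
  [-3, 0, -5, -2, 0, 2]
  [4, 7, 0, 3, 7, 9]
  [1, 4, -3, 0, 4, 6]
  [-1, 2, -5, -2, 0, 2]
  [-3, 0, -7, -4, 0, 0]
Key observation: every diagonal entry stays at the unit through all rounds, so no improving cycle exists.
Answer: CONVERGES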